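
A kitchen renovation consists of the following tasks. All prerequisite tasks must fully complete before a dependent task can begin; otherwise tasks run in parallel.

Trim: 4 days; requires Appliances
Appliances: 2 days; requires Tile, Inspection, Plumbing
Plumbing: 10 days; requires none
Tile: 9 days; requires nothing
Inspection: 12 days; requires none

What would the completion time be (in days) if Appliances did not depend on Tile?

With the dependency in place, Inspection→Appliances→Trim = 12+2+4 = 18 sets the finish at 18 days.
Dropping Tile→Appliances doesn't change Appliances's earliest start (12); another predecessor still binds.
After: Inspection→Appliances→Trim = 12+2+4 = 18 → 18 days.

18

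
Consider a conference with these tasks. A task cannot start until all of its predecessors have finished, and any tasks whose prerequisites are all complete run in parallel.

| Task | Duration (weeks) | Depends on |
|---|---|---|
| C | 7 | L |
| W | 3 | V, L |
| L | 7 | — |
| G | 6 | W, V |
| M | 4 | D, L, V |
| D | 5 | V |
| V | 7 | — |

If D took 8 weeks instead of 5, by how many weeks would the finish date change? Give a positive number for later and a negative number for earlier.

Actual critical path: V→D→M = 7+5+4 = 16 ⇒ 16 weeks.
Since D is critical, the +3 change carries straight to that chain (now 19 weeks).
No other chain overtakes it, so the finish is 19 weeks.
Change in finish: 19 − 16 = +3 weeks.

3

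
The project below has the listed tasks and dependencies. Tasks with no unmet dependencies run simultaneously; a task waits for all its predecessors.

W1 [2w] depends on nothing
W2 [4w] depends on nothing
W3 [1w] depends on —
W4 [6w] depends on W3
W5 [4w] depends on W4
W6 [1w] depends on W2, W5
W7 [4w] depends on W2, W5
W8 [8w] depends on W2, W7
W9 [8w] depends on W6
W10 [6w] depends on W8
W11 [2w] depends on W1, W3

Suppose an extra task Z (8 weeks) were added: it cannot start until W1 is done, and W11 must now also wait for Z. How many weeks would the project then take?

29

Originally the project takes 29 weeks.
With Z inserted, W11 now waits for max(W1, W3, Z).
New critical path: W3→W4→W5→W7→W8→W10 = 1+6+4+4+8+6 = 29 ⇒ 29 weeks.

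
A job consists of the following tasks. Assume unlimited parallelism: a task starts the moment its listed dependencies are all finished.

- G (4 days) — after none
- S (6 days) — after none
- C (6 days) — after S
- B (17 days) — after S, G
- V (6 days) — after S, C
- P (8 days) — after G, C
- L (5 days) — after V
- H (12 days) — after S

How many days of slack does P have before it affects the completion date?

The longest chain is S→C→V→L = 6+6+6+5 = 23; overall finish 23 days.
Longest path through P: 20 days (earliest finish 20, latest finish 23).
Float = 23 − 20 = 3.

3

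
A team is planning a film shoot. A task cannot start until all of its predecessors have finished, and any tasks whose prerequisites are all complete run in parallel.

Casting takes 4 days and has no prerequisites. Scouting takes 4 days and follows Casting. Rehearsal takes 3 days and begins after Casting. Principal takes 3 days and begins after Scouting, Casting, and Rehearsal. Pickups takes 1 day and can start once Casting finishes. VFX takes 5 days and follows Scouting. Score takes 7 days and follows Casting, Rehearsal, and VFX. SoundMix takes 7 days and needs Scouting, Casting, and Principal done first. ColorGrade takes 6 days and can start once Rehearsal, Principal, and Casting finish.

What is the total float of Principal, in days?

2

The longest chain is Casting→Scouting→VFX→Score = 4+4+5+7 = 20; overall finish 20 days.
Longest path through Principal: 18 days (earliest finish 11, latest finish 13).
Float = 20 − 18 = 2.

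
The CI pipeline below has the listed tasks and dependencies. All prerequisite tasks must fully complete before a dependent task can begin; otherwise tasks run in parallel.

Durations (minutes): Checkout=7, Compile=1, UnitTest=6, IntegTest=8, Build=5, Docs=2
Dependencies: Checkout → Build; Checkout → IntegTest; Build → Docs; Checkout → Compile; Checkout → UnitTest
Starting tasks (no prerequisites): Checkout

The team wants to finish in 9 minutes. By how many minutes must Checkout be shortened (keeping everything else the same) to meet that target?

Current finish: 15 minutes; target: 9.
Checkout is on every critical path, so each minute cut from Checkout cuts the finish by one (this holds down to a finish of 9).
Need 15 − 9 = 6 minutes off Checkout → Checkout becomes 1 minute, finish becomes 9.

6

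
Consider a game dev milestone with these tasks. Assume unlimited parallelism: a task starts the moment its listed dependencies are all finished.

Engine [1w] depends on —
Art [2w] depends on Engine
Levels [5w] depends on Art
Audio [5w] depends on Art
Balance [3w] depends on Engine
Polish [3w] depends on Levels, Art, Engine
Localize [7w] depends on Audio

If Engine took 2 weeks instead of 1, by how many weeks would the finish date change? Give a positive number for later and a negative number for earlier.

1

Baseline: Engine→Art→Audio→Localize = 1+2+5+7 = 15 → 15 weeks.
Engine is on the critical path; changing it to 2 makes that path 16 weeks.
The critical path is still Engine→Art→Audio→Localize; finish is now 16 weeks.
Change in finish: 16 − 15 = +1 weeks.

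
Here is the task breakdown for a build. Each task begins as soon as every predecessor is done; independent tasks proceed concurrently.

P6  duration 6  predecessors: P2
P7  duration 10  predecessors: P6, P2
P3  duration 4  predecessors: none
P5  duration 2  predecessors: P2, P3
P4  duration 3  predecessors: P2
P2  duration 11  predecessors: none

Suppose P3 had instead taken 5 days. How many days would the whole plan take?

Actual critical path: P2→P6→P7 = 11+6+10 = 27 ⇒ 27 days.
P3 is off the critical path — its longest chain is 6 days, giving 21 of slack.
No other chain overtakes it, so the finish is 27 days.

27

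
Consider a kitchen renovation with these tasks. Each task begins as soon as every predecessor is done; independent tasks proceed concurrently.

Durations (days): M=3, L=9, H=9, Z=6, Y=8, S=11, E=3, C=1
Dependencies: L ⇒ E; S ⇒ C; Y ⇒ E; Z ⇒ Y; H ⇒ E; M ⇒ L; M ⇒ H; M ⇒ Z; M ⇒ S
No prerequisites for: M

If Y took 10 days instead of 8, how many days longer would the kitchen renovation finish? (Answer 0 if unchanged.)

2

The binding path is M→Z→Y→E = 3+6+8+3 = 20; finish at 20 days.
Since Y is critical, the +2 change carries straight to that chain (now 22 days).
The critical path is still M→Z→Y→E; finish is now 22 days.
Change in finish: 22 − 20 = +2 days.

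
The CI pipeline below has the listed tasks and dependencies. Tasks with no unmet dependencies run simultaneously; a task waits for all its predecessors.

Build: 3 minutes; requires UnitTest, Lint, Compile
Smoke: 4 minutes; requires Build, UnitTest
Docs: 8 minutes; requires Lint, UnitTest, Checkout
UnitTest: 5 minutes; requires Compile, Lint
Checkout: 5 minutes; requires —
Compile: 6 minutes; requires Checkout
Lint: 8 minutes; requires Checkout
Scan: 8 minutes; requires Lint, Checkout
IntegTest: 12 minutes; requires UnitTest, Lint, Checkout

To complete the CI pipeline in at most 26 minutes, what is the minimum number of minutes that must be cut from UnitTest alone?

4

Current finish: 30 minutes; target: 26.
UnitTest is on every critical path, so each minute cut from UnitTest cuts the finish by one (this holds down to a finish of 26).
Need 30 − 26 = 4 minutes off UnitTest → UnitTest becomes 1 minute, finish becomes 26.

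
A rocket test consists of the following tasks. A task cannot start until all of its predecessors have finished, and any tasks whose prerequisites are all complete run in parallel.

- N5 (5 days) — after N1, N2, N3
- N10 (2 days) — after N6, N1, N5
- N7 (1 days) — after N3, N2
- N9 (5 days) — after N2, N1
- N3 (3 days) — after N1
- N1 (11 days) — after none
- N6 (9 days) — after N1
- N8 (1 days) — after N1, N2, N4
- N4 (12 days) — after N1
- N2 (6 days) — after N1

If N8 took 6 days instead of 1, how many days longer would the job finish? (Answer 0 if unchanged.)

Actual critical path: N1→N4→N8 = 11+12+1 = 24 ⇒ 24 days.
N8 is on the critical path; changing it to 6 makes that path 29 days.
That remains the longest chain; total 29 days.
Change in finish: 29 − 24 = +5 days.

5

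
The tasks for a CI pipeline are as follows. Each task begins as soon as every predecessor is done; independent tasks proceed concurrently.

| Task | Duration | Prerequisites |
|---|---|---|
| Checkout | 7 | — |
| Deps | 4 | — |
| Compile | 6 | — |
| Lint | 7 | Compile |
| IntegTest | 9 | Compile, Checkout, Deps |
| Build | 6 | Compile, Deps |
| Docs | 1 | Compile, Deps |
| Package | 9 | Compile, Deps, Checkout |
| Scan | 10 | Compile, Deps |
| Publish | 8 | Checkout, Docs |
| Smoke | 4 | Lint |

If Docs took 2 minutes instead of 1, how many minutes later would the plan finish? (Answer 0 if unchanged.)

Critical path before the change: Compile→Lint→Smoke = 6+7+4 = 17 giving 17 minutes.
The longest path through Docs is only 15 minutes, so Docs has float 2.
That remains the longest chain; total 17 minutes.
Change in finish: 17 − 17 = +0 minutes.

0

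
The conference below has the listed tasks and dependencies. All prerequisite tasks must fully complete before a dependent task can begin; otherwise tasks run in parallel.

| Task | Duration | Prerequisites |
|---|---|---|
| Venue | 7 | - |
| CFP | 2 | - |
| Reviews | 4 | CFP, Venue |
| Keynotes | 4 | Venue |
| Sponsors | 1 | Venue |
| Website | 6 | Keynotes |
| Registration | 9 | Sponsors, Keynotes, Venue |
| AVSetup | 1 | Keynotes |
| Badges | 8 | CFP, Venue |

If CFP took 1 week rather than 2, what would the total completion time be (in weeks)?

The binding path is Venue→Keynotes→Registration = 7+4+9 = 20; finish at 20 weeks.
CFP is off the critical path — its longest chain is 10 weeks, giving 10 of slack.
No other chain overtakes it, so the finish is 20 weeks.

20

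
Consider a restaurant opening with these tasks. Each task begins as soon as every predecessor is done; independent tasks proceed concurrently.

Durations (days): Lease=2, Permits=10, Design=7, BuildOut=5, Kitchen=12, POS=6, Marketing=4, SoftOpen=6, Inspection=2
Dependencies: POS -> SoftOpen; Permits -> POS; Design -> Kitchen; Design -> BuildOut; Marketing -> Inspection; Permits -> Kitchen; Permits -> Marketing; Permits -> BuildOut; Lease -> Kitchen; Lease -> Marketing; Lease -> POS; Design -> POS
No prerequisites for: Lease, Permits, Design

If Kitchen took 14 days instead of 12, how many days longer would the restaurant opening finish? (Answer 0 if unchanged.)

Baseline: Permits→Kitchen = 10+12 = 22 → 22 days.
Since Kitchen is critical, the +2 change carries straight to that chain (now 24 days).
The critical path is still Permits→Kitchen; finish is now 24 days.
Change in finish: 24 − 22 = +2 days.

2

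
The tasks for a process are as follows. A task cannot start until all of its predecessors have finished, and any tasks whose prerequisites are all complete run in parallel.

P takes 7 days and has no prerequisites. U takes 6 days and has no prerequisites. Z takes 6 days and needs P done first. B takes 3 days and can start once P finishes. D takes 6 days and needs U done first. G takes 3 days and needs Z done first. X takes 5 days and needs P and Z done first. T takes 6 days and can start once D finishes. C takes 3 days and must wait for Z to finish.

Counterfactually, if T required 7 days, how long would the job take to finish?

Actual critical path: U→D→T = 6+6+6 = 18 ⇒ 18 days.
Since T is critical, the +1 change carries straight to that chain (now 19 days).
No other chain overtakes it, so the finish is 19 days.

19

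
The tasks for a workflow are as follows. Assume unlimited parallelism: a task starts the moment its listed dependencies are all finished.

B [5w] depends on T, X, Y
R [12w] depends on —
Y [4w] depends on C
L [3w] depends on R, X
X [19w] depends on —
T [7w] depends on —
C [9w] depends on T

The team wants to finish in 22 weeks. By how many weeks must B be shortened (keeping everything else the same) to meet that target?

3

Current finish: 25 weeks; target: 22.
B is on every critical path, so each week cut from B cuts the finish by one (this holds down to a finish of 22).
Need 25 − 22 = 3 weeks off B → B becomes 2 weeks, finish becomes 22.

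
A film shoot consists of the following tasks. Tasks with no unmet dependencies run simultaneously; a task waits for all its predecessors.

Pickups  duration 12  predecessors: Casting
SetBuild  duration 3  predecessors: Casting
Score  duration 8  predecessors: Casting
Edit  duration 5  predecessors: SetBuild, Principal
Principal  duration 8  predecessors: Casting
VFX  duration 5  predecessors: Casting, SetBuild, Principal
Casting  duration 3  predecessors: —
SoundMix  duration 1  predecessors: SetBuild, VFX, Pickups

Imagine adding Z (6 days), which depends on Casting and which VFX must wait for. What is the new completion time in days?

Originally the plan takes 17 days.
With Z inserted, VFX now waits for max(Casting, SetBuild, Principal, Z).
New critical path: Casting→Principal→VFX→SoundMix = 3+8+5+1 = 17 ⇒ 17 days.

17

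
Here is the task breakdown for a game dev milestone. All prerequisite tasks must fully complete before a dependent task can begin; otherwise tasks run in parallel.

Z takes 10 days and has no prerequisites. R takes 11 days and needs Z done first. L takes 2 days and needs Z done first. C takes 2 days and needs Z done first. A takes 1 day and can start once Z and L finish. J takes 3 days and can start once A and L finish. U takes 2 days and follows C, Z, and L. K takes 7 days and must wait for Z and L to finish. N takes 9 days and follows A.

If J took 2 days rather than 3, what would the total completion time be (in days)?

The binding path is Z→L→A→N = 10+2+1+9 = 22; finish at 22 days.
J has 6 days of float (longest path through it is 16).
The critical path is still Z→L→A→N; finish is now 22 days.

22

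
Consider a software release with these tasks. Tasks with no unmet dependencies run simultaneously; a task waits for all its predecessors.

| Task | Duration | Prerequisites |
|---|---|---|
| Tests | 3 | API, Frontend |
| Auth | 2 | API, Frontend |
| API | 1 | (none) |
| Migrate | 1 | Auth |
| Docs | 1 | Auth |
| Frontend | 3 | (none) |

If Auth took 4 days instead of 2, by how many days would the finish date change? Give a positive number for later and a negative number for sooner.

Critical path before the change: Frontend→Auth→Docs = 3+2+1 = 6 giving 6 days.
Auth lies on that path, so at 4 days the path becomes 8 days.
No other chain overtakes it, so the finish is 8 days.
Change in finish: 8 − 6 = +2 days.

2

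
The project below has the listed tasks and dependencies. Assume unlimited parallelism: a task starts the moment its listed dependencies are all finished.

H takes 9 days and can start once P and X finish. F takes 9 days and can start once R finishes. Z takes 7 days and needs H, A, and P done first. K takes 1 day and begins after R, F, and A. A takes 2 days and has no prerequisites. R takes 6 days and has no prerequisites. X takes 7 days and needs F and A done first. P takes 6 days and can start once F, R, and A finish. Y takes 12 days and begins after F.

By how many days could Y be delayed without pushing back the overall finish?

11

R→F→X→H→Z = 6+9+7+9+7 = 38 sets the makespan at 38 days.
Longest path through Y: 27 days (earliest finish 27, latest finish 38).
Slack of Y = 26 − 15 = 11 days.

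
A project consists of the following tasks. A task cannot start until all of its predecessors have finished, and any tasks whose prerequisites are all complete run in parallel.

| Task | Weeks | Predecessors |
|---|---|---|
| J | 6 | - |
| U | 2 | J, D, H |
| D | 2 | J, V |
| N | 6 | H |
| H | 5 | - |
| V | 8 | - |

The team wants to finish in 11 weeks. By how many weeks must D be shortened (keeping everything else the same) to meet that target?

1

Current finish: 12 weeks; target: 11.
D is on every critical path, so each week cut from D cuts the finish by one (this holds down to a finish of 11).
Need 12 − 11 = 1 week off D → D becomes 1 week, finish becomes 11.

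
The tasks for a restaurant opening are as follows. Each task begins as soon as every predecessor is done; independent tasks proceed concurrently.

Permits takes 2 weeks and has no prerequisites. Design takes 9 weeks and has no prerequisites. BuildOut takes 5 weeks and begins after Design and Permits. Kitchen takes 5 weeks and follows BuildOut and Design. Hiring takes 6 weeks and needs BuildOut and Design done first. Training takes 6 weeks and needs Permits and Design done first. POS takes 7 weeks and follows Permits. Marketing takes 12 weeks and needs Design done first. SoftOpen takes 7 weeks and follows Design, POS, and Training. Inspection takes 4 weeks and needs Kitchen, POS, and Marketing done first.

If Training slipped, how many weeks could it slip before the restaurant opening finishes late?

Critical path: Design→Marketing→Inspection = 9+12+4 = 25, so the finish is 25 weeks.
Training finishes as early as 15 and must finish by 18.
Slack of Training = 12 − 9 = 3 weeks.

3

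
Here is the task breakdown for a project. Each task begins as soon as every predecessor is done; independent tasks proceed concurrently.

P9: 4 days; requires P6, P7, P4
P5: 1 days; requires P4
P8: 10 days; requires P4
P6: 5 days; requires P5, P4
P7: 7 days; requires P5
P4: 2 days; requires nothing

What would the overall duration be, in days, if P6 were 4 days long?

14

As given, the longest chain is P4→P5→P7→P9 = 2+1+7+4 = 14, so the finish is 14 days.
P6 has 2 days of float (longest path through it is 12).
No other chain overtakes it, so the finish is 14 days.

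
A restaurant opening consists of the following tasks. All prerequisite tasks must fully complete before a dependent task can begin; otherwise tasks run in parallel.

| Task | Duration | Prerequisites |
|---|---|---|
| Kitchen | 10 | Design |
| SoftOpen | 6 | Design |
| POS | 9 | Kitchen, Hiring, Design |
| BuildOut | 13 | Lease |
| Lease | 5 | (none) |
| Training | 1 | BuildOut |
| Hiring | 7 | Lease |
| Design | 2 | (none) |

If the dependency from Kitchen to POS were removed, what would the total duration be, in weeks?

21

Original critical path: Lease→Hiring→POS = 5+7+9 = 21 ⇒ 21 weeks.
Dropping Kitchen→POS doesn't change POS's earliest start (12); another predecessor still binds.
The longest chain is now Lease→Hiring→POS = 5+7+9 = 21, so the plan takes 21 weeks.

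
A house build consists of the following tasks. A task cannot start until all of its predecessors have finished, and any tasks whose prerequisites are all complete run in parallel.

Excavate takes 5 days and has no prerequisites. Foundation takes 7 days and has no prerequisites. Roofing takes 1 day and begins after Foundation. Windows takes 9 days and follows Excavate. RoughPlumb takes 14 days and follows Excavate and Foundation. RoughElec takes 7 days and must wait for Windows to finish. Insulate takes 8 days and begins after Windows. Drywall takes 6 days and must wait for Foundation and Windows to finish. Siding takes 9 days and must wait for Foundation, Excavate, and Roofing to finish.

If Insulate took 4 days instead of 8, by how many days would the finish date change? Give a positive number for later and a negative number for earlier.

Baseline: Excavate→Windows→Insulate = 5+9+8 = 22 → 22 days.
Insulate is on the critical path; changing it to 4 makes that path 18 days.
New critical path: Excavate→Windows→RoughElec = 5+9+7 = 21 ⇒ 21 days.
Change in finish: 21 − 22 = -1 days.

-1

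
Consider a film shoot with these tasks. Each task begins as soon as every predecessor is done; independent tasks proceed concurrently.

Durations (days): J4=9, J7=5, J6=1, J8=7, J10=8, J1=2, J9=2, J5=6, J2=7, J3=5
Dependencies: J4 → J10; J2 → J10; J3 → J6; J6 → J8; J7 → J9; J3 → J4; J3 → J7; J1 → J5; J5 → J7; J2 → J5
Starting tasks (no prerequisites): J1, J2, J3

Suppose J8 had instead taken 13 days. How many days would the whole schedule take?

22

Baseline: J3→J4→J10 = 5+9+8 = 22 → 22 days.
J8 has 9 days of float (longest path through it is 13).
No other chain overtakes it, so the finish is 22 days.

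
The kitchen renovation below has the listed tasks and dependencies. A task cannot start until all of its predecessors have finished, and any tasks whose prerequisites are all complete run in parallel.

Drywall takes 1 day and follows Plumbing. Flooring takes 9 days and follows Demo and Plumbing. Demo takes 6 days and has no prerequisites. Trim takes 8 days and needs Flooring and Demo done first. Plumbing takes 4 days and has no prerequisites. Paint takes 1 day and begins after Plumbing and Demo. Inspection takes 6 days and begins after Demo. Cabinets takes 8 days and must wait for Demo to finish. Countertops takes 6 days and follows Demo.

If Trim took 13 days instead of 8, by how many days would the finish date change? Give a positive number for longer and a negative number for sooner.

Actual critical path: Demo→Flooring→Trim = 6+9+8 = 23 ⇒ 23 days.
Trim is on the critical path; changing it to 13 makes that path 28 days.
No other chain overtakes it, so the finish is 28 days.
Change in finish: 28 − 23 = +5 days.

5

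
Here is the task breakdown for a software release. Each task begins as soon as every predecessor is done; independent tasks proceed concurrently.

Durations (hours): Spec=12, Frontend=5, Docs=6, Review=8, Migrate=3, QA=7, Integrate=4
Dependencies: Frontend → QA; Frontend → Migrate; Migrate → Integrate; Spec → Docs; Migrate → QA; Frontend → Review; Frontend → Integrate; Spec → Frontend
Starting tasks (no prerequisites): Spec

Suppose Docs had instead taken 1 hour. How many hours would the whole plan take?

27

The binding path is Spec→Frontend→Migrate→QA = 12+5+3+7 = 27; finish at 27 hours.
Docs is off the critical path — its longest chain is 18 hours, giving 9 of slack.
That remains the longest chain; total 27 hours.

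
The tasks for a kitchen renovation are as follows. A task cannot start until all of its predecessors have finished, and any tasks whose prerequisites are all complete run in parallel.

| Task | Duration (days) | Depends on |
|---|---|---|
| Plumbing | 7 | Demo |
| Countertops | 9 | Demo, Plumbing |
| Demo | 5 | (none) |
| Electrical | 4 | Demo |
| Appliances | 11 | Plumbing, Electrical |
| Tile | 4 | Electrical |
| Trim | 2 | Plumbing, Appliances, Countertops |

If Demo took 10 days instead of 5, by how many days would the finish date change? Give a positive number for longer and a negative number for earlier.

Baseline: Demo→Plumbing→Appliances→Trim = 5+7+11+2 = 25 → 25 days.
Since Demo is critical, the +5 change carries straight to that chain (now 30 days).
The critical path is still Demo→Plumbing→Appliances→Trim; finish is now 30 days.
Change in finish: 30 − 25 = +5 days.

5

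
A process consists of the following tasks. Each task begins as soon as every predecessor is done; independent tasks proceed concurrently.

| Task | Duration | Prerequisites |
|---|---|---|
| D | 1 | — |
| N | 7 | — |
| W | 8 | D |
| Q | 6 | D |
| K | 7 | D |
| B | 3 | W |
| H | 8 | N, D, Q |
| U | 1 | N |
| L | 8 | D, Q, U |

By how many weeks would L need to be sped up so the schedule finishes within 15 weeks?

1

Current finish: 16 weeks; target: 15.
L is on every critical path, so each week cut from L cuts the finish by one (this holds down to a finish of 15).
Need 16 − 15 = 1 week off L → L becomes 7 weeks, finish becomes 15.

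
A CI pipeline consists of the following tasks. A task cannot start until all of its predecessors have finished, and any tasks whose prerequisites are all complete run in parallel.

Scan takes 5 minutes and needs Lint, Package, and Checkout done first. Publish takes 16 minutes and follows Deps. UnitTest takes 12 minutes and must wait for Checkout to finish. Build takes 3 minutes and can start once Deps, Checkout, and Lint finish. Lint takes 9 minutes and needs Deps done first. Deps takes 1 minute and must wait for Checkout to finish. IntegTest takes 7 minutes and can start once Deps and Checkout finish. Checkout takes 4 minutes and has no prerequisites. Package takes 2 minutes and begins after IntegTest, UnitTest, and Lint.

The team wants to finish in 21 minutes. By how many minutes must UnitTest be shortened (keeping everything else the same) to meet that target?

2

Current finish: 23 minutes; target: 21.
UnitTest is on every critical path, so each minute cut from UnitTest cuts the finish by one (this holds down to a finish of 21).
Need 23 − 21 = 2 minutes off UnitTest → UnitTest becomes 10 minutes, finish becomes 21.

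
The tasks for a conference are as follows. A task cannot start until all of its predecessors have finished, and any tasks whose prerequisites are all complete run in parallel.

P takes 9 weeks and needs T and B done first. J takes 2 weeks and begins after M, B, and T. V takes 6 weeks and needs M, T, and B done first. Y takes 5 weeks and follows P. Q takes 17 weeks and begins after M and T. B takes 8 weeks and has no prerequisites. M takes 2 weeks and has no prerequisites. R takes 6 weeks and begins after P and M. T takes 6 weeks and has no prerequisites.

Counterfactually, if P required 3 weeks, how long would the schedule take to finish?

23

Baseline: B→P→R = 8+9+6 = 23 → 23 weeks.
P lies on that path, so at 3 weeks the path becomes 17 weeks.
New critical path: T→Q = 6+17 = 23 ⇒ 23 weeks.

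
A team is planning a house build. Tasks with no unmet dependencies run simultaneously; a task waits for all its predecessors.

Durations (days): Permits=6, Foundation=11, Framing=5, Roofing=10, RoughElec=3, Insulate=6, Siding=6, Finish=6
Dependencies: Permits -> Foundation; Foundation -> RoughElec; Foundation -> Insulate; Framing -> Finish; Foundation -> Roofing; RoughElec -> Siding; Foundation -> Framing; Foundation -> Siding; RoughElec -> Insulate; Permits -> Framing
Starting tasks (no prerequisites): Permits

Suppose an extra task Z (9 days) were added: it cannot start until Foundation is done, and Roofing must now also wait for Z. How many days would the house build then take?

Originally the house build takes 28 days.
With Z inserted, Roofing now waits for max(Foundation, Z).
New critical path: Permits→Foundation→Z→Roofing = 6+11+9+10 = 36 ⇒ 36 days.

36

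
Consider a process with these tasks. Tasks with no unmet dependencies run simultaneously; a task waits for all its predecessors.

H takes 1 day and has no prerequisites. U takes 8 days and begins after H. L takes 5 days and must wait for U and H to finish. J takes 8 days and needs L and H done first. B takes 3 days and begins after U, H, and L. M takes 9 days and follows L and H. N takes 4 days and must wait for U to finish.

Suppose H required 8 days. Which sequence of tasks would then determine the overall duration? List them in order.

Actual critical path: H→U→L→M = 1+8+5+9 = 23 ⇒ 23 days.
H is on the critical path; changing it to 8 makes that path 30 days.
No other chain overtakes it, so the finish is 30 days.

H, U, L, M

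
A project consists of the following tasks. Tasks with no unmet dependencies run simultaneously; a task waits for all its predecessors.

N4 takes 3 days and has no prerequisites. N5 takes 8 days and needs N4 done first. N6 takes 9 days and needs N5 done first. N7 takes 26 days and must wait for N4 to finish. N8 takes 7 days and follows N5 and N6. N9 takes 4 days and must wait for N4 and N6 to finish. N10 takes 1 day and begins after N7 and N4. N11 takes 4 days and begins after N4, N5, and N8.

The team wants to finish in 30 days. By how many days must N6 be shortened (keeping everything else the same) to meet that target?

Current finish: 31 days; target: 30.
N6 is on every critical path, so each day cut from N6 cuts the finish by one (this holds down to a finish of 30).
Need 31 − 30 = 1 day off N6 → N6 becomes 8 days, finish becomes 30.

1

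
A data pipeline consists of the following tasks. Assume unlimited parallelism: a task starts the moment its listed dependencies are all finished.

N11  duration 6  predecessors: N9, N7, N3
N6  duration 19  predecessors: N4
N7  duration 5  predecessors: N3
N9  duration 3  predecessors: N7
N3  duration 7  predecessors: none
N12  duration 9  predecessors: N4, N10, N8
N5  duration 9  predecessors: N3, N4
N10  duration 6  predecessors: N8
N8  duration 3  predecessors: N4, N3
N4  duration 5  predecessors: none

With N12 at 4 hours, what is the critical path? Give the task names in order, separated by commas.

As given, the longest chain is N3→N8→N10→N12 = 7+3+6+9 = 25, so the finish is 25 hours.
Since N12 is critical, the -5 change carries straight to that chain (now 20 hours).
New critical path: N4→N6 = 5+19 = 24 ⇒ 24 hours.

N4, N6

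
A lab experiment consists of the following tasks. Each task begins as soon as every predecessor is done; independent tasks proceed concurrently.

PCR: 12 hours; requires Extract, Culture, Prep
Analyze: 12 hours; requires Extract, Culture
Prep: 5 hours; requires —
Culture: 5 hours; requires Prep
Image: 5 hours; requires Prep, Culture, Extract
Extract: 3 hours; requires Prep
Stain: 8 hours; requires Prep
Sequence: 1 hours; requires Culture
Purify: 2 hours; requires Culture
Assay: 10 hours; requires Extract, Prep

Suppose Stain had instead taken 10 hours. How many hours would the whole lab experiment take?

Critical path before the change: Prep→Culture→PCR = 5+5+12 = 22 giving 22 hours.
Stain has 9 hours of float (longest path through it is 13).
No other chain overtakes it, so the finish is 22 hours.

22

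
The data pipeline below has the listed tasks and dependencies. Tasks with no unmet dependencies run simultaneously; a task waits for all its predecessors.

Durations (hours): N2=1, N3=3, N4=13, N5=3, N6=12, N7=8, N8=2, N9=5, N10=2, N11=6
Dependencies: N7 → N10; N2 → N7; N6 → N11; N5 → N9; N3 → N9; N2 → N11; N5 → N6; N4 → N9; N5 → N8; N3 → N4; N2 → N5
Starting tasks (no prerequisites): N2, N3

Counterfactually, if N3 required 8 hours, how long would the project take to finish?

26

Critical path before the change: N2→N5→N6→N11 = 1+3+12+6 = 22 giving 22 hours.
The longest path through N3 is only 21 hours, so N3 has float 1.
New critical path: N3→N4→N9 = 8+13+5 = 26 ⇒ 26 hours.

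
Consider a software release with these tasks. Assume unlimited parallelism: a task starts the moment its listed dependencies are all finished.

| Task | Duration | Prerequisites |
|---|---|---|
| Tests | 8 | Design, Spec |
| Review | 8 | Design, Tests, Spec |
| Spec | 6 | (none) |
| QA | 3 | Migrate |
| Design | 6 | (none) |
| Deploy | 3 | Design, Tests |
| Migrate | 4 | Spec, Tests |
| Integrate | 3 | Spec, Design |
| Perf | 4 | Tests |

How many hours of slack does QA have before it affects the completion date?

1

Critical path: Spec→Tests→Review = 6+8+8 = 22, so the finish is 22 hours.
QA finishes as early as 21 and must finish by 22.
Slack of QA = 19 − 18 = 1 hour.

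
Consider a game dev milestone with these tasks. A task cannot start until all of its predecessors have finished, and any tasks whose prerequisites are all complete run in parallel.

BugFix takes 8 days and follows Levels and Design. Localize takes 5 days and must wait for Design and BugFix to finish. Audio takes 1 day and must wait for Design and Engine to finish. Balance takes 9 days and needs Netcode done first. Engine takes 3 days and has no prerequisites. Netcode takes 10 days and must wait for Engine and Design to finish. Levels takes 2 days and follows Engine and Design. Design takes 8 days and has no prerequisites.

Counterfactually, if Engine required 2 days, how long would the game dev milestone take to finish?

27

Critical path before the change: Design→Netcode→Balance = 8+10+9 = 27 giving 27 days.
The longest path through Engine is only 22 days, so Engine has float 5.
No other chain overtakes it, so the finish is 27 days.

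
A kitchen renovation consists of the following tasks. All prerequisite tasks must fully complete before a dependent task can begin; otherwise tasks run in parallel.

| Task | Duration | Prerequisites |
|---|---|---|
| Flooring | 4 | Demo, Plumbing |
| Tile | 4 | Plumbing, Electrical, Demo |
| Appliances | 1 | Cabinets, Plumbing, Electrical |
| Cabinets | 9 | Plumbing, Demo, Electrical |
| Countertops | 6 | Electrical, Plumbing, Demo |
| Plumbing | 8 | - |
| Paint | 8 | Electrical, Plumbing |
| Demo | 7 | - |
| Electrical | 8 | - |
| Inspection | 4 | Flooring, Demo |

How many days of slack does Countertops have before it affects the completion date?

4

The longest chain is Plumbing→Cabinets→Appliances = 8+9+1 = 18; overall finish 18 days.
Countertops finishes as early as 14 and must finish by 18.
Slack of Countertops = 12 − 8 = 4 days.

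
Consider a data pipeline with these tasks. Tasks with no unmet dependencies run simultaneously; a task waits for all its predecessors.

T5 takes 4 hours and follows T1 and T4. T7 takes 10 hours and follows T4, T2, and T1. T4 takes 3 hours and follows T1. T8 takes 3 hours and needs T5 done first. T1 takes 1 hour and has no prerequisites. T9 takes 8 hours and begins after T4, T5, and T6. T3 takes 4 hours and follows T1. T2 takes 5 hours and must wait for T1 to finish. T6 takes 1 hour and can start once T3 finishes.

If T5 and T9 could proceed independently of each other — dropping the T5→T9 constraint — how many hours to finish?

16

With the dependency in place, T1→T2→T7 = 1+5+10 = 16 sets the finish at 16 hours.
Without T5→T9, T9's earliest start moves from 8 to 6.
New critical path: T1→T2→T7 = 1+5+10 = 16 ⇒ 16 hours.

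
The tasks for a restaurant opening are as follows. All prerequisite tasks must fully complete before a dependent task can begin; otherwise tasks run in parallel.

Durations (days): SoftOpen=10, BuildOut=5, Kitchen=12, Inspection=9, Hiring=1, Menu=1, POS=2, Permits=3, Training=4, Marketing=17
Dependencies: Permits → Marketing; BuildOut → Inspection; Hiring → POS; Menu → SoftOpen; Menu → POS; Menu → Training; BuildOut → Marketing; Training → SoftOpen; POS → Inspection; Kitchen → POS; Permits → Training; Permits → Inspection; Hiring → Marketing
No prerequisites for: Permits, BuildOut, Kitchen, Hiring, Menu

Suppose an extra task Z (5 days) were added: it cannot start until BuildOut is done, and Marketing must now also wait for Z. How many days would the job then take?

Originally the job takes 23 days.
With Z inserted, Marketing now waits for max(Hiring, Permits, BuildOut, Z).
New critical path: BuildOut→Z→Marketing = 5+5+17 = 27 ⇒ 27 days.

27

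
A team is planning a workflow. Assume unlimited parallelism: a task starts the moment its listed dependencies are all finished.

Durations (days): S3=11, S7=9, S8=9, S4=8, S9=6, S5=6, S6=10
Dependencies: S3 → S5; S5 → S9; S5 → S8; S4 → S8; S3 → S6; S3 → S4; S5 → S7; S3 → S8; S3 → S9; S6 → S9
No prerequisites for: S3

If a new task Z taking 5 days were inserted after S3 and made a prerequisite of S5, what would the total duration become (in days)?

Originally the workflow takes 28 days.
With Z inserted, S5 now waits for max(S3, Z).
New critical path: S3→Z→S5→S7 = 11+5+6+9 = 31 ⇒ 31 days.

31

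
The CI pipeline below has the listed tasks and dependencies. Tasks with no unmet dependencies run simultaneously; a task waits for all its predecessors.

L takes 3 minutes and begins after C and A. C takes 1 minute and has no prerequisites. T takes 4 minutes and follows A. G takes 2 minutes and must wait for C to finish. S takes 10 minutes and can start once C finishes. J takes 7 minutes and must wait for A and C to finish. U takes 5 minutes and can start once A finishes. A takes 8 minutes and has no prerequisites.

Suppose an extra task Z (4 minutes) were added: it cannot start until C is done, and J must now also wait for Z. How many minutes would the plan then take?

Originally the plan takes 15 minutes.
With Z inserted, J now waits for max(A, C, Z).
New critical path: A→J = 8+7 = 15 ⇒ 15 minutes.

15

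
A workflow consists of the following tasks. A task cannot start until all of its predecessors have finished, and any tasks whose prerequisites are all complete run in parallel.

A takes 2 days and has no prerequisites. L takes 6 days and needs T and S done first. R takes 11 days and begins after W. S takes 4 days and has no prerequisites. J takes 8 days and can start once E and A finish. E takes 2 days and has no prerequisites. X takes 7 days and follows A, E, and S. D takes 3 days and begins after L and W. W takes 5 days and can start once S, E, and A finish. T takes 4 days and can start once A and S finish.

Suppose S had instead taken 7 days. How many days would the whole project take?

23

The binding path is S→W→R = 4+5+11 = 20; finish at 20 days.
Since S is critical, the +3 change carries straight to that chain (now 23 days).
No other chain overtakes it, so the finish is 23 days.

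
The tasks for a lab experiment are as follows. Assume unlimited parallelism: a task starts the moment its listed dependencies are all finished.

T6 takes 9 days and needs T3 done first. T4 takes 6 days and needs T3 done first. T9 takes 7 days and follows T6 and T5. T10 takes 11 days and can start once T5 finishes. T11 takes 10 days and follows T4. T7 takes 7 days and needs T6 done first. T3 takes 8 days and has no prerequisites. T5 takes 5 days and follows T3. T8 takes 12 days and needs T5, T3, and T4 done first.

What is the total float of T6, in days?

Critical path: T3→T4→T8 = 8+6+12 = 26, so the finish is 26 days.
Longest path through T6: 24 days (earliest finish 17, latest finish 19).
Slack of T6 = 10 − 8 = 2 days.

2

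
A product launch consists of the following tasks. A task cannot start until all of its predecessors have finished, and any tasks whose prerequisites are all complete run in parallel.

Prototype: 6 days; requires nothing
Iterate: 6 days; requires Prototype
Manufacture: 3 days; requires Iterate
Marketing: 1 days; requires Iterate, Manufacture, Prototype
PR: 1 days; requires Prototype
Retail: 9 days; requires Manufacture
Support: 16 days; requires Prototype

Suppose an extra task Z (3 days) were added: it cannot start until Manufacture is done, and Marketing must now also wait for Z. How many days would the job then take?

Originally the job takes 24 days.
With Z inserted, Marketing now waits for max(Iterate, Manufacture, Prototype, Z).
New critical path: Prototype→Iterate→Manufacture→Retail = 6+6+3+9 = 24 ⇒ 24 days.

24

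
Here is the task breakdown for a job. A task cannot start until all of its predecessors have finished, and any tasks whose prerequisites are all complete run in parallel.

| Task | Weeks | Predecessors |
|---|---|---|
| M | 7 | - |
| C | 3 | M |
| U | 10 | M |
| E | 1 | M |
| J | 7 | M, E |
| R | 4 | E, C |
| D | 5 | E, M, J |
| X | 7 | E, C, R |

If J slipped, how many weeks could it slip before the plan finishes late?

The longest chain is M→C→R→X = 7+3+4+7 = 21; overall finish 21 weeks.
Longest path through J: 20 weeks (earliest finish 15, latest finish 16).
So J can slip 16 − 15 = 1 week.

1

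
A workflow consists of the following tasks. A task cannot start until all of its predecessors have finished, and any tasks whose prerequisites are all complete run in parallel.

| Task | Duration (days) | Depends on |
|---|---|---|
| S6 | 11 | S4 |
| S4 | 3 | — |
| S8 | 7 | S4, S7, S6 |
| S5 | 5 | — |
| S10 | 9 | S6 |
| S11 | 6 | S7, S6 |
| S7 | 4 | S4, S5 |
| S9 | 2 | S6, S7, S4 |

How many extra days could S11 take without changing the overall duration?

3

Critical path: S4→S6→S10 = 3+11+9 = 23, so the finish is 23 days.
S11 finishes as early as 20 and must finish by 23.
Float = 23 − 20 = 3.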